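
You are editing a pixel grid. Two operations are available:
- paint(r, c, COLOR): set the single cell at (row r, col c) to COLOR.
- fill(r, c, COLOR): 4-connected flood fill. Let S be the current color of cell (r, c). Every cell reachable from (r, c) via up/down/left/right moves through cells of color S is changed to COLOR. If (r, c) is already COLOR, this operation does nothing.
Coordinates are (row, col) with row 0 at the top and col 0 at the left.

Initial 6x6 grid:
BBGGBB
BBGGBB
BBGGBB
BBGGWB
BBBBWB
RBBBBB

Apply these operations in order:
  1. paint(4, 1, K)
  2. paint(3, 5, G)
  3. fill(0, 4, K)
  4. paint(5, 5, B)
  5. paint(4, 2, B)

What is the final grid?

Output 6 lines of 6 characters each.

Answer: BBGGKK
BBGGKK
BBGGKK
BBGGWG
BKBBWB
RBBBBB

Derivation:
After op 1 paint(4,1,K):
BBGGBB
BBGGBB
BBGGBB
BBGGWB
BKBBWB
RBBBBB
After op 2 paint(3,5,G):
BBGGBB
BBGGBB
BBGGBB
BBGGWG
BKBBWB
RBBBBB
After op 3 fill(0,4,K) [6 cells changed]:
BBGGKK
BBGGKK
BBGGKK
BBGGWG
BKBBWB
RBBBBB
After op 4 paint(5,5,B):
BBGGKK
BBGGKK
BBGGKK
BBGGWG
BKBBWB
RBBBBB
After op 5 paint(4,2,B):
BBGGKK
BBGGKK
BBGGKK
BBGGWG
BKBBWB
RBBBBB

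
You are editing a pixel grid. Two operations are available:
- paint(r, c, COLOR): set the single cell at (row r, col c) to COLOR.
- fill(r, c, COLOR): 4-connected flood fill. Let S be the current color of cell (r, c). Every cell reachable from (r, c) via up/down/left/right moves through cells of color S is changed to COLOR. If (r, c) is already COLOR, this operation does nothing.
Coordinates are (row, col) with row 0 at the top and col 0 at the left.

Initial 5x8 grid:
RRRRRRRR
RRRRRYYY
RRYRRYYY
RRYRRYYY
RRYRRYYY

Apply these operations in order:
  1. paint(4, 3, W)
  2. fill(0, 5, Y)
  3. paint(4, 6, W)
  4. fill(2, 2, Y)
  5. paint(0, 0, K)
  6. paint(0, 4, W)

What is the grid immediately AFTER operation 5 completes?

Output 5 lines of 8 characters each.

After op 1 paint(4,3,W):
RRRRRRRR
RRRRRYYY
RRYRRYYY
RRYRRYYY
RRYWRYYY
After op 2 fill(0,5,Y) [24 cells changed]:
YYYYYYYY
YYYYYYYY
YYYYYYYY
YYYYYYYY
YYYWYYYY
After op 3 paint(4,6,W):
YYYYYYYY
YYYYYYYY
YYYYYYYY
YYYYYYYY
YYYWYYWY
After op 4 fill(2,2,Y) [0 cells changed]:
YYYYYYYY
YYYYYYYY
YYYYYYYY
YYYYYYYY
YYYWYYWY
After op 5 paint(0,0,K):
KYYYYYYY
YYYYYYYY
YYYYYYYY
YYYYYYYY
YYYWYYWY

Answer: KYYYYYYY
YYYYYYYY
YYYYYYYY
YYYYYYYY
YYYWYYWY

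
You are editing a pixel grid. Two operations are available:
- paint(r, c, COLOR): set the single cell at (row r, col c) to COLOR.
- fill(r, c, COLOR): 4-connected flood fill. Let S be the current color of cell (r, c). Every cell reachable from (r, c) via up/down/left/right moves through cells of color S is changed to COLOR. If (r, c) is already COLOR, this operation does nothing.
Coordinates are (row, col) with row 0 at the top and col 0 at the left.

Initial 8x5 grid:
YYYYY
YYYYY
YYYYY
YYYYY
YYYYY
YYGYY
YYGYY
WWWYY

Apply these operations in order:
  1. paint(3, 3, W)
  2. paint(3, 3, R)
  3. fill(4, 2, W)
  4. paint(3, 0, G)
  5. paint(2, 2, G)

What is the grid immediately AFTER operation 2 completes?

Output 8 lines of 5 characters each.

Answer: YYYYY
YYYYY
YYYYY
YYYRY
YYYYY
YYGYY
YYGYY
WWWYY

Derivation:
After op 1 paint(3,3,W):
YYYYY
YYYYY
YYYYY
YYYWY
YYYYY
YYGYY
YYGYY
WWWYY
After op 2 paint(3,3,R):
YYYYY
YYYYY
YYYYY
YYYRY
YYYYY
YYGYY
YYGYY
WWWYY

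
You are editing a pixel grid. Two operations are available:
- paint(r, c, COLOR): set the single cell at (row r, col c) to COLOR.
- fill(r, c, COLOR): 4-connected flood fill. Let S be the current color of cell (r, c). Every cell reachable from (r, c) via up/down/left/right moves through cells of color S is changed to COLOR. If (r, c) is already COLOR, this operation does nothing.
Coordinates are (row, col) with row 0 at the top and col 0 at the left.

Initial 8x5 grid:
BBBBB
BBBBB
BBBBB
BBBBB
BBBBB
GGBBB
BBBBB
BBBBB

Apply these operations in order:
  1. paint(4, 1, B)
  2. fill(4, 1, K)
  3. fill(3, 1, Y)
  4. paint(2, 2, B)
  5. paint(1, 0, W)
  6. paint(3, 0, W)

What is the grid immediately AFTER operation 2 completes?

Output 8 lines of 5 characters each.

After op 1 paint(4,1,B):
BBBBB
BBBBB
BBBBB
BBBBB
BBBBB
GGBBB
BBBBB
BBBBB
After op 2 fill(4,1,K) [38 cells changed]:
KKKKK
KKKKK
KKKKK
KKKKK
KKKKK
GGKKK
KKKKK
KKKKK

Answer: KKKKK
KKKKK
KKKKK
KKKKK
KKKKK
GGKKK
KKKKK
KKKKK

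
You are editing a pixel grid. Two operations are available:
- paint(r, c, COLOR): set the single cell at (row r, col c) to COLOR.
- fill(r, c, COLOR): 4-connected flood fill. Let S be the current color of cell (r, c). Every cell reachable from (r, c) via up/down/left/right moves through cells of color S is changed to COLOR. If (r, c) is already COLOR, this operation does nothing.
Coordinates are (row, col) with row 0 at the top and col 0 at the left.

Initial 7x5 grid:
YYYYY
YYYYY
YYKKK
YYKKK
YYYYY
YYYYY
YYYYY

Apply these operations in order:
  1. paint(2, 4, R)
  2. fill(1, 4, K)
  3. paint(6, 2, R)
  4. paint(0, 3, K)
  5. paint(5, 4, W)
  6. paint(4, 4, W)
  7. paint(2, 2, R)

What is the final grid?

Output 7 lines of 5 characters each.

Answer: KKKKK
KKKKK
KKRKR
KKKKK
KKKKW
KKKKW
KKRKK

Derivation:
After op 1 paint(2,4,R):
YYYYY
YYYYY
YYKKR
YYKKK
YYYYY
YYYYY
YYYYY
After op 2 fill(1,4,K) [29 cells changed]:
KKKKK
KKKKK
KKKKR
KKKKK
KKKKK
KKKKK
KKKKK
After op 3 paint(6,2,R):
KKKKK
KKKKK
KKKKR
KKKKK
KKKKK
KKKKK
KKRKK
After op 4 paint(0,3,K):
KKKKK
KKKKK
KKKKR
KKKKK
KKKKK
KKKKK
KKRKK
After op 5 paint(5,4,W):
KKKKK
KKKKK
KKKKR
KKKKK
KKKKK
KKKKW
KKRKK
After op 6 paint(4,4,W):
KKKKK
KKKKK
KKKKR
KKKKK
KKKKW
KKKKW
KKRKK
After op 7 paint(2,2,R):
KKKKK
KKKKK
KKRKR
KKKKK
KKKKW
KKKKW
KKRKK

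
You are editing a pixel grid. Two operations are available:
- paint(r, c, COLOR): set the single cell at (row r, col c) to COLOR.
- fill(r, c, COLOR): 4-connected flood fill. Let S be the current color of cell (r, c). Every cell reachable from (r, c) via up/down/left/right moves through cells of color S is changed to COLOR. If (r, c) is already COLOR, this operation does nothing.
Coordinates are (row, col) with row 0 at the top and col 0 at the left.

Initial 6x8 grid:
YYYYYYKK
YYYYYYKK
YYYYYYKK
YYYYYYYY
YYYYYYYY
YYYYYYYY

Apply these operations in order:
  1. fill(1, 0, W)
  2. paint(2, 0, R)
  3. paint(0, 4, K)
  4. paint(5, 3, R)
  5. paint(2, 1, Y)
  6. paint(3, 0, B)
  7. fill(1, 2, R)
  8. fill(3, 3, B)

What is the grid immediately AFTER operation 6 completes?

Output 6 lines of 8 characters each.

After op 1 fill(1,0,W) [42 cells changed]:
WWWWWWKK
WWWWWWKK
WWWWWWKK
WWWWWWWW
WWWWWWWW
WWWWWWWW
After op 2 paint(2,0,R):
WWWWWWKK
WWWWWWKK
RWWWWWKK
WWWWWWWW
WWWWWWWW
WWWWWWWW
After op 3 paint(0,4,K):
WWWWKWKK
WWWWWWKK
RWWWWWKK
WWWWWWWW
WWWWWWWW
WWWWWWWW
After op 4 paint(5,3,R):
WWWWKWKK
WWWWWWKK
RWWWWWKK
WWWWWWWW
WWWWWWWW
WWWRWWWW
After op 5 paint(2,1,Y):
WWWWKWKK
WWWWWWKK
RYWWWWKK
WWWWWWWW
WWWWWWWW
WWWRWWWW
After op 6 paint(3,0,B):
WWWWKWKK
WWWWWWKK
RYWWWWKK
BWWWWWWW
WWWWWWWW
WWWRWWWW

Answer: WWWWKWKK
WWWWWWKK
RYWWWWKK
BWWWWWWW
WWWWWWWW
WWWRWWWW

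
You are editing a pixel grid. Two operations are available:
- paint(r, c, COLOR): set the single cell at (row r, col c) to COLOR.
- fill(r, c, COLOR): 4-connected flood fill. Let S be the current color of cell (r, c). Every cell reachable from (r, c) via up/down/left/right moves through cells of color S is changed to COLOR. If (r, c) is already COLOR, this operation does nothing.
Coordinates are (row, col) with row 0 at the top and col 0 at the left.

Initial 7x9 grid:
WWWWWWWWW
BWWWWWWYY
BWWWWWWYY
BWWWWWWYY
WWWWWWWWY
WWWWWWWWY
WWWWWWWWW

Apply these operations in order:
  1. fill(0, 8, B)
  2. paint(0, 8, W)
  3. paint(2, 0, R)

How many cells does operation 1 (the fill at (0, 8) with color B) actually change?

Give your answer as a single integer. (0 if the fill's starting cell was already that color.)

After op 1 fill(0,8,B) [52 cells changed]:
BBBBBBBBB
BBBBBBBYY
BBBBBBBYY
BBBBBBBYY
BBBBBBBBY
BBBBBBBBY
BBBBBBBBB

Answer: 52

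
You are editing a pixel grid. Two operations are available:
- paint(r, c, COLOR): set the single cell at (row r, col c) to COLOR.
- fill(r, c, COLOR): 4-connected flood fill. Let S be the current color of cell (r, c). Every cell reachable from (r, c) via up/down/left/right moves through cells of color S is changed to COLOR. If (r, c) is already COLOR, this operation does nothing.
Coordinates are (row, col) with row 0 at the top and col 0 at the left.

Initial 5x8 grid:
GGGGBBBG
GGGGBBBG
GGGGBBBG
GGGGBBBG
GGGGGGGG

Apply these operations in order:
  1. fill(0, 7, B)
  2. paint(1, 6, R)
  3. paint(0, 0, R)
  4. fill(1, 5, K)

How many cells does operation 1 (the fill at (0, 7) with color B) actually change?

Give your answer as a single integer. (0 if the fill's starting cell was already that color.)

After op 1 fill(0,7,B) [28 cells changed]:
BBBBBBBB
BBBBBBBB
BBBBBBBB
BBBBBBBB
BBBBBBBB

Answer: 28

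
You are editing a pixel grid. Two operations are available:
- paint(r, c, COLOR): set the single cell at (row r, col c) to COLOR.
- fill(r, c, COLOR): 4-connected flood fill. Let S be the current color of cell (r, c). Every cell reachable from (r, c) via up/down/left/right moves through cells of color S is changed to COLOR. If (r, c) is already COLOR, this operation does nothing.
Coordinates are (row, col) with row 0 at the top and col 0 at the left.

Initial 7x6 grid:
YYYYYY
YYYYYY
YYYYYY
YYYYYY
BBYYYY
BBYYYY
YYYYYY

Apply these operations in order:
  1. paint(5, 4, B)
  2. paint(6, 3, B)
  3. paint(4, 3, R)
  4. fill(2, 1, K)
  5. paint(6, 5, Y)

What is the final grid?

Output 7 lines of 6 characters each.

After op 1 paint(5,4,B):
YYYYYY
YYYYYY
YYYYYY
YYYYYY
BBYYYY
BBYYBY
YYYYYY
After op 2 paint(6,3,B):
YYYYYY
YYYYYY
YYYYYY
YYYYYY
BBYYYY
BBYYBY
YYYBYY
After op 3 paint(4,3,R):
YYYYYY
YYYYYY
YYYYYY
YYYYYY
BBYRYY
BBYYBY
YYYBYY
After op 4 fill(2,1,K) [35 cells changed]:
KKKKKK
KKKKKK
KKKKKK
KKKKKK
BBKRKK
BBKKBK
KKKBKK
After op 5 paint(6,5,Y):
KKKKKK
KKKKKK
KKKKKK
KKKKKK
BBKRKK
BBKKBK
KKKBKY

Answer: KKKKKK
KKKKKK
KKKKKK
KKKKKK
BBKRKK
BBKKBK
KKKBKY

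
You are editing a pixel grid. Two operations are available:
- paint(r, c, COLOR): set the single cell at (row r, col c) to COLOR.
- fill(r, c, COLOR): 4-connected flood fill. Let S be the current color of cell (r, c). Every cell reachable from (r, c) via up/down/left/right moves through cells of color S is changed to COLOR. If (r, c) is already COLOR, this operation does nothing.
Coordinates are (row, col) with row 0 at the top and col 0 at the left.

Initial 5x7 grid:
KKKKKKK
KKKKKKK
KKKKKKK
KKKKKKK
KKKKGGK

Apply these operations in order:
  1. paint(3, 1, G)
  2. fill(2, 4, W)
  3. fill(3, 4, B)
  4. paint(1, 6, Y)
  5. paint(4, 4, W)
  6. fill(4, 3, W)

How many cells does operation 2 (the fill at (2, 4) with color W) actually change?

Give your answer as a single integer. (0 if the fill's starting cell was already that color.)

Answer: 32

Derivation:
After op 1 paint(3,1,G):
KKKKKKK
KKKKKKK
KKKKKKK
KGKKKKK
KKKKGGK
After op 2 fill(2,4,W) [32 cells changed]:
WWWWWWW
WWWWWWW
WWWWWWW
WGWWWWW
WWWWGGW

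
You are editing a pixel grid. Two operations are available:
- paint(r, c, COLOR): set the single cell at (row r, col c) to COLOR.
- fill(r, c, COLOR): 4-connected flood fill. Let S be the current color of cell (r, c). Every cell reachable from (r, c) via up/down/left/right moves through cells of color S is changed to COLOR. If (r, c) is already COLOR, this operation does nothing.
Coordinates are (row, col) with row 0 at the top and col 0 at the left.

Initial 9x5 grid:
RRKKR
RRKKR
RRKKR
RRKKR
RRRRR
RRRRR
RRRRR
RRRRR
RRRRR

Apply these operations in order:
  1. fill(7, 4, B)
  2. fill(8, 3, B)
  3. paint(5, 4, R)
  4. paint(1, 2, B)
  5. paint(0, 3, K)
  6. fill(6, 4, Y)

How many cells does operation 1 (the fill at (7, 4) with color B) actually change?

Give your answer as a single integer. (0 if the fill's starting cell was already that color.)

After op 1 fill(7,4,B) [37 cells changed]:
BBKKB
BBKKB
BBKKB
BBKKB
BBBBB
BBBBB
BBBBB
BBBBB
BBBBB

Answer: 37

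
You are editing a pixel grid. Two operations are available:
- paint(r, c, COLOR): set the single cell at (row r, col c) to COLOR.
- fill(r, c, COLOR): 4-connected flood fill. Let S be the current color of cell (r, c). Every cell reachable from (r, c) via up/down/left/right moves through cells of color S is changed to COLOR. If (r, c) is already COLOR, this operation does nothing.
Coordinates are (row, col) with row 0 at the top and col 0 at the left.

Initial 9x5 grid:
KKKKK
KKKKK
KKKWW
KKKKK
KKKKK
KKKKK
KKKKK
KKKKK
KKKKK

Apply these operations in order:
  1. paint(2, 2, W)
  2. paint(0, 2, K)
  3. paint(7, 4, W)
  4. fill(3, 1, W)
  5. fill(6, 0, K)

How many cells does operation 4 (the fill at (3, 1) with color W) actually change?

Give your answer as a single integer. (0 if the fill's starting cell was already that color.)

After op 1 paint(2,2,W):
KKKKK
KKKKK
KKWWW
KKKKK
KKKKK
KKKKK
KKKKK
KKKKK
KKKKK
After op 2 paint(0,2,K):
KKKKK
KKKKK
KKWWW
KKKKK
KKKKK
KKKKK
KKKKK
KKKKK
KKKKK
After op 3 paint(7,4,W):
KKKKK
KKKKK
KKWWW
KKKKK
KKKKK
KKKKK
KKKKK
KKKKW
KKKKK
After op 4 fill(3,1,W) [41 cells changed]:
WWWWW
WWWWW
WWWWW
WWWWW
WWWWW
WWWWW
WWWWW
WWWWW
WWWWW

Answer: 41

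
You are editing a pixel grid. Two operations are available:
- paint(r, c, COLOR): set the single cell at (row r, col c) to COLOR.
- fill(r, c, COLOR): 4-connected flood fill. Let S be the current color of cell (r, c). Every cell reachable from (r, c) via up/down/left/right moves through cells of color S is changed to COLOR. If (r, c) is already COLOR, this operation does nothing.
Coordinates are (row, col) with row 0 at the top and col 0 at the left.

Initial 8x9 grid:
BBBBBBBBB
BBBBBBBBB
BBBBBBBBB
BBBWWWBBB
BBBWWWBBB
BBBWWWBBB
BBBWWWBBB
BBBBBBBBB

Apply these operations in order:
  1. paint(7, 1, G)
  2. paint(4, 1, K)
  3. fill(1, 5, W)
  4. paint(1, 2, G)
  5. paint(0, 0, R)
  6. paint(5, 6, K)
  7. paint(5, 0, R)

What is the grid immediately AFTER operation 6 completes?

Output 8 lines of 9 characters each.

Answer: RWWWWWWWW
WWGWWWWWW
WWWWWWWWW
WWWWWWWWW
WKWWWWWWW
WWWWWWKWW
WWWWWWWWW
WGWWWWWWW

Derivation:
After op 1 paint(7,1,G):
BBBBBBBBB
BBBBBBBBB
BBBBBBBBB
BBBWWWBBB
BBBWWWBBB
BBBWWWBBB
BBBWWWBBB
BGBBBBBBB
After op 2 paint(4,1,K):
BBBBBBBBB
BBBBBBBBB
BBBBBBBBB
BBBWWWBBB
BKBWWWBBB
BBBWWWBBB
BBBWWWBBB
BGBBBBBBB
After op 3 fill(1,5,W) [58 cells changed]:
WWWWWWWWW
WWWWWWWWW
WWWWWWWWW
WWWWWWWWW
WKWWWWWWW
WWWWWWWWW
WWWWWWWWW
WGWWWWWWW
After op 4 paint(1,2,G):
WWWWWWWWW
WWGWWWWWW
WWWWWWWWW
WWWWWWWWW
WKWWWWWWW
WWWWWWWWW
WWWWWWWWW
WGWWWWWWW
After op 5 paint(0,0,R):
RWWWWWWWW
WWGWWWWWW
WWWWWWWWW
WWWWWWWWW
WKWWWWWWW
WWWWWWWWW
WWWWWWWWW
WGWWWWWWW
After op 6 paint(5,6,K):
RWWWWWWWW
WWGWWWWWW
WWWWWWWWW
WWWWWWWWW
WKWWWWWWW
WWWWWWKWW
WWWWWWWWW
WGWWWWWWW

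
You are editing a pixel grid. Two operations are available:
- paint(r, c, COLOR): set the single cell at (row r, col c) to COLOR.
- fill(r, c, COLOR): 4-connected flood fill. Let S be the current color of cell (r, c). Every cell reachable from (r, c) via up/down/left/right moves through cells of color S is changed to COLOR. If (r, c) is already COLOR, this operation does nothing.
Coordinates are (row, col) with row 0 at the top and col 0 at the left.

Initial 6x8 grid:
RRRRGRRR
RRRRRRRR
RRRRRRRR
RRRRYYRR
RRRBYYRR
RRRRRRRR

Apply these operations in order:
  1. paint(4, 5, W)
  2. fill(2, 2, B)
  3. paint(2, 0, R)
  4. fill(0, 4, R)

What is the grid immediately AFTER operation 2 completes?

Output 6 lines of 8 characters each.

Answer: BBBBGBBB
BBBBBBBB
BBBBBBBB
BBBBYYBB
BBBBYWBB
BBBBBBBB

Derivation:
After op 1 paint(4,5,W):
RRRRGRRR
RRRRRRRR
RRRRRRRR
RRRRYYRR
RRRBYWRR
RRRRRRRR
After op 2 fill(2,2,B) [42 cells changed]:
BBBBGBBB
BBBBBBBB
BBBBBBBB
BBBBYYBB
BBBBYWBB
BBBBBBBB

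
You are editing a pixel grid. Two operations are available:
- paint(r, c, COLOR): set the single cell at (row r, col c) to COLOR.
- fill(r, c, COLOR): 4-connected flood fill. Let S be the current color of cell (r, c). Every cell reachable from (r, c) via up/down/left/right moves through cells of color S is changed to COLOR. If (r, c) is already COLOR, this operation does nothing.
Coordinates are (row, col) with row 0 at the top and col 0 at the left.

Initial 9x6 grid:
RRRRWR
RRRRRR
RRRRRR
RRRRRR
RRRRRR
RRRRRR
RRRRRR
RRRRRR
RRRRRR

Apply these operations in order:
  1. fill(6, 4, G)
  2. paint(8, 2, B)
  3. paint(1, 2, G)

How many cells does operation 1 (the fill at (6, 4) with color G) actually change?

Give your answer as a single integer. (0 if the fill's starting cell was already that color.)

After op 1 fill(6,4,G) [53 cells changed]:
GGGGWG
GGGGGG
GGGGGG
GGGGGG
GGGGGG
GGGGGG
GGGGGG
GGGGGG
GGGGGG

Answer: 53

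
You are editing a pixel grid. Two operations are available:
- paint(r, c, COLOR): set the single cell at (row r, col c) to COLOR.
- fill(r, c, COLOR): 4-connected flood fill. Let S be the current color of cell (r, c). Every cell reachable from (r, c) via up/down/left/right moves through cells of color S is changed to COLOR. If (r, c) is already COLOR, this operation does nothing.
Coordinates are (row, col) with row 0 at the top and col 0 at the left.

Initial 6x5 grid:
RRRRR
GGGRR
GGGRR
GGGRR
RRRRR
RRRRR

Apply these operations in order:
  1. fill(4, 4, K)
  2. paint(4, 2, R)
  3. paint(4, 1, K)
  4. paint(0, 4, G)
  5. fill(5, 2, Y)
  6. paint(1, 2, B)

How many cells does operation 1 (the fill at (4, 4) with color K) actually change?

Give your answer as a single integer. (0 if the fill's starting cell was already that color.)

Answer: 21

Derivation:
After op 1 fill(4,4,K) [21 cells changed]:
KKKKK
GGGKK
GGGKK
GGGKK
KKKKK
KKKKK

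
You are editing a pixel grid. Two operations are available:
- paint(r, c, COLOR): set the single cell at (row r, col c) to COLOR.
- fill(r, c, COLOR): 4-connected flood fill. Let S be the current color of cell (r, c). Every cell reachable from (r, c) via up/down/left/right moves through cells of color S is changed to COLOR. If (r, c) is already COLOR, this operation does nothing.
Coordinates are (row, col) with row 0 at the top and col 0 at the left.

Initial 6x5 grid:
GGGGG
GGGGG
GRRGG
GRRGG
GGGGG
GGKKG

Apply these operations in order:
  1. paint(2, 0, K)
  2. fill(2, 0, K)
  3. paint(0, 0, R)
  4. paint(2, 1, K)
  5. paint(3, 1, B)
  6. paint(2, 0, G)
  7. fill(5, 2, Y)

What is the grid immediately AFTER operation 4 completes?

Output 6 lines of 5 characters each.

Answer: RGGGG
GGGGG
KKRGG
GRRGG
GGGGG
GGKKG

Derivation:
After op 1 paint(2,0,K):
GGGGG
GGGGG
KRRGG
GRRGG
GGGGG
GGKKG
After op 2 fill(2,0,K) [0 cells changed]:
GGGGG
GGGGG
KRRGG
GRRGG
GGGGG
GGKKG
After op 3 paint(0,0,R):
RGGGG
GGGGG
KRRGG
GRRGG
GGGGG
GGKKG
After op 4 paint(2,1,K):
RGGGG
GGGGG
KKRGG
GRRGG
GGGGG
GGKKG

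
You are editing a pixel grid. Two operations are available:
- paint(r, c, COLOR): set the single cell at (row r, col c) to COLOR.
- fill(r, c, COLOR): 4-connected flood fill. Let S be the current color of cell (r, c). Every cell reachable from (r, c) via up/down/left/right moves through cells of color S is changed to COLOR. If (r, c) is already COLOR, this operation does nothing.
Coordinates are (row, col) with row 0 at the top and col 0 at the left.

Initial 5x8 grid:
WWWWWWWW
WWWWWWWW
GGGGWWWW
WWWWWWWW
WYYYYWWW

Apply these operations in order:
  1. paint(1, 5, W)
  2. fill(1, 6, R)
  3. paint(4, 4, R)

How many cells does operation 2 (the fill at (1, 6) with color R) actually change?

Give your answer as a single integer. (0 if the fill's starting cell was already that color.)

Answer: 32

Derivation:
After op 1 paint(1,5,W):
WWWWWWWW
WWWWWWWW
GGGGWWWW
WWWWWWWW
WYYYYWWW
After op 2 fill(1,6,R) [32 cells changed]:
RRRRRRRR
RRRRRRRR
GGGGRRRR
RRRRRRRR
RYYYYRRR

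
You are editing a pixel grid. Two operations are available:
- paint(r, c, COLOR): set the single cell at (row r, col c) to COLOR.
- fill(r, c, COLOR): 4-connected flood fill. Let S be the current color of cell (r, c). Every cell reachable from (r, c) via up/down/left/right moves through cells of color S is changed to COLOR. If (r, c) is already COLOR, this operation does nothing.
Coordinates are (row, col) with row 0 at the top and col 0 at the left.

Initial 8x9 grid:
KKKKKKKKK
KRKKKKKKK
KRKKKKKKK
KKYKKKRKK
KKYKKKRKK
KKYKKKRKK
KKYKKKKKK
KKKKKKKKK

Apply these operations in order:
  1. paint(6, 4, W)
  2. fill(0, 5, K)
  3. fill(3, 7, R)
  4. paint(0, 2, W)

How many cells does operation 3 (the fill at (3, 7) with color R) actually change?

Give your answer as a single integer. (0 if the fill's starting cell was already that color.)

After op 1 paint(6,4,W):
KKKKKKKKK
KRKKKKKKK
KRKKKKKKK
KKYKKKRKK
KKYKKKRKK
KKYKKKRKK
KKYKWKKKK
KKKKKKKKK
After op 2 fill(0,5,K) [0 cells changed]:
KKKKKKKKK
KRKKKKKKK
KRKKKKKKK
KKYKKKRKK
KKYKKKRKK
KKYKKKRKK
KKYKWKKKK
KKKKKKKKK
After op 3 fill(3,7,R) [62 cells changed]:
RRRRRRRRR
RRRRRRRRR
RRRRRRRRR
RRYRRRRRR
RRYRRRRRR
RRYRRRRRR
RRYRWRRRR
RRRRRRRRR

Answer: 62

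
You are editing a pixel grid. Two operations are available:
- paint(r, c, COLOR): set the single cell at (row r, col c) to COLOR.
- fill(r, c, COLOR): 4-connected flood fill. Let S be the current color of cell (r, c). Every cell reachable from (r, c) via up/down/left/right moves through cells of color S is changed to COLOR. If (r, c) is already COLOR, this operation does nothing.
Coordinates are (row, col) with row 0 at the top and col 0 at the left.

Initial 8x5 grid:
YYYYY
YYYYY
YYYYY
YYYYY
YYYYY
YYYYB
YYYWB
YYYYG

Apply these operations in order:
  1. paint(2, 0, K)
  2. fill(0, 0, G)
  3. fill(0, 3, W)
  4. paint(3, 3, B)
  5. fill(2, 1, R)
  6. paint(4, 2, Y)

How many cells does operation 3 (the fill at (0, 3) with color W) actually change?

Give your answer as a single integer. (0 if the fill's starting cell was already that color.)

Answer: 36

Derivation:
After op 1 paint(2,0,K):
YYYYY
YYYYY
KYYYY
YYYYY
YYYYY
YYYYB
YYYWB
YYYYG
After op 2 fill(0,0,G) [35 cells changed]:
GGGGG
GGGGG
KGGGG
GGGGG
GGGGG
GGGGB
GGGWB
GGGGG
After op 3 fill(0,3,W) [36 cells changed]:
WWWWW
WWWWW
KWWWW
WWWWW
WWWWW
WWWWB
WWWWB
WWWWW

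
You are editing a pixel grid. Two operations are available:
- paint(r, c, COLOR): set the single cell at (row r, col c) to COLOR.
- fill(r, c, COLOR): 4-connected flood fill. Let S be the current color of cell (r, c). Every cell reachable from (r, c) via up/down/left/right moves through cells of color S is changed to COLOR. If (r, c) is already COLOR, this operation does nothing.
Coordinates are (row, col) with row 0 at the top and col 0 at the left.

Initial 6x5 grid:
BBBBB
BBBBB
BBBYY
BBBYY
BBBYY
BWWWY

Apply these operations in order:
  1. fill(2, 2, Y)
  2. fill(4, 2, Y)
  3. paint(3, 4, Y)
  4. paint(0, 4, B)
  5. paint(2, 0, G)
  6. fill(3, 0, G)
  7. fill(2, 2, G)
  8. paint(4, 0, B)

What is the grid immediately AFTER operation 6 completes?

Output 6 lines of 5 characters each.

Answer: GGGGB
GGGGG
GGGGG
GGGGG
GGGGG
GWWWG

Derivation:
After op 1 fill(2,2,Y) [20 cells changed]:
YYYYY
YYYYY
YYYYY
YYYYY
YYYYY
YWWWY
After op 2 fill(4,2,Y) [0 cells changed]:
YYYYY
YYYYY
YYYYY
YYYYY
YYYYY
YWWWY
After op 3 paint(3,4,Y):
YYYYY
YYYYY
YYYYY
YYYYY
YYYYY
YWWWY
After op 4 paint(0,4,B):
YYYYB
YYYYY
YYYYY
YYYYY
YYYYY
YWWWY
After op 5 paint(2,0,G):
YYYYB
YYYYY
GYYYY
YYYYY
YYYYY
YWWWY
After op 6 fill(3,0,G) [25 cells changed]:
GGGGB
GGGGG
GGGGG
GGGGG
GGGGG
GWWWG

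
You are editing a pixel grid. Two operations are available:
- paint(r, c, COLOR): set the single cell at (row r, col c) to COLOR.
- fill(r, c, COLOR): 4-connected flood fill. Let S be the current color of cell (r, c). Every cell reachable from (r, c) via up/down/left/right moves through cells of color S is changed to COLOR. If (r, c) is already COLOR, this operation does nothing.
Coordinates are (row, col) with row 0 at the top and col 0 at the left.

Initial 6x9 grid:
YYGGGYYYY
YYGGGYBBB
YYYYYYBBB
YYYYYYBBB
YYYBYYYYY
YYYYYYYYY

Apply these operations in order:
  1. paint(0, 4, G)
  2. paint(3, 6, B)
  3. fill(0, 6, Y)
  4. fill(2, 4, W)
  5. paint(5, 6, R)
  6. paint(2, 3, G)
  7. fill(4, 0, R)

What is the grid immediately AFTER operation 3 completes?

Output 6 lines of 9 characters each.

Answer: YYGGGYYYY
YYGGGYBBB
YYYYYYBBB
YYYYYYBBB
YYYBYYYYY
YYYYYYYYY

Derivation:
After op 1 paint(0,4,G):
YYGGGYYYY
YYGGGYBBB
YYYYYYBBB
YYYYYYBBB
YYYBYYYYY
YYYYYYYYY
After op 2 paint(3,6,B):
YYGGGYYYY
YYGGGYBBB
YYYYYYBBB
YYYYYYBBB
YYYBYYYYY
YYYYYYYYY
After op 3 fill(0,6,Y) [0 cells changed]:
YYGGGYYYY
YYGGGYBBB
YYYYYYBBB
YYYYYYBBB
YYYBYYYYY
YYYYYYYYY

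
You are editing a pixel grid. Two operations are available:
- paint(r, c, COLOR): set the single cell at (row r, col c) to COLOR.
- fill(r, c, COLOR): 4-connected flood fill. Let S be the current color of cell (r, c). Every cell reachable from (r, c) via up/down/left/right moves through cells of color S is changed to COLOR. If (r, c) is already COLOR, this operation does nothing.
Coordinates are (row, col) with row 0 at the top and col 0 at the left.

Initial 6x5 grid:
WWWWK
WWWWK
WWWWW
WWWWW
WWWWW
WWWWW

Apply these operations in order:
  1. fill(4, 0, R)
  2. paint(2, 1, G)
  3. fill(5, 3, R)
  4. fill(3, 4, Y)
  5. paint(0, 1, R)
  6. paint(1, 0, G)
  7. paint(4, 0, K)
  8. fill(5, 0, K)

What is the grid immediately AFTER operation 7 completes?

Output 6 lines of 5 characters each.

After op 1 fill(4,0,R) [28 cells changed]:
RRRRK
RRRRK
RRRRR
RRRRR
RRRRR
RRRRR
After op 2 paint(2,1,G):
RRRRK
RRRRK
RGRRR
RRRRR
RRRRR
RRRRR
After op 3 fill(5,3,R) [0 cells changed]:
RRRRK
RRRRK
RGRRR
RRRRR
RRRRR
RRRRR
After op 4 fill(3,4,Y) [27 cells changed]:
YYYYK
YYYYK
YGYYY
YYYYY
YYYYY
YYYYY
After op 5 paint(0,1,R):
YRYYK
YYYYK
YGYYY
YYYYY
YYYYY
YYYYY
After op 6 paint(1,0,G):
YRYYK
GYYYK
YGYYY
YYYYY
YYYYY
YYYYY
After op 7 paint(4,0,K):
YRYYK
GYYYK
YGYYY
YYYYY
KYYYY
YYYYY

Answer: YRYYK
GYYYK
YGYYY
YYYYY
KYYYY
YYYYY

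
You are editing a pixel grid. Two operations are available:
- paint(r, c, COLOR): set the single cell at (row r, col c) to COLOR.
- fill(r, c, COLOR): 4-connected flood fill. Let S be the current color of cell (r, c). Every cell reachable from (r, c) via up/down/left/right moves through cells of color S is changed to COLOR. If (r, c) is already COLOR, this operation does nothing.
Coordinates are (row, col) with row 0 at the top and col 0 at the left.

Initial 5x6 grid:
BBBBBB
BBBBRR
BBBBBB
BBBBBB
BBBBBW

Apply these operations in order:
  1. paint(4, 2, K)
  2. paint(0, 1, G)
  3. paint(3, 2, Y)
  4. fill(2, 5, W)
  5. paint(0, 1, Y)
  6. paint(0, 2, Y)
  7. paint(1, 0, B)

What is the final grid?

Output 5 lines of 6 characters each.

Answer: WYYWWW
BWWWRR
WWWWWW
WWYWWW
WWKWWW

Derivation:
After op 1 paint(4,2,K):
BBBBBB
BBBBRR
BBBBBB
BBBBBB
BBKBBW
After op 2 paint(0,1,G):
BGBBBB
BBBBRR
BBBBBB
BBBBBB
BBKBBW
After op 3 paint(3,2,Y):
BGBBBB
BBBBRR
BBBBBB
BBYBBB
BBKBBW
After op 4 fill(2,5,W) [24 cells changed]:
WGWWWW
WWWWRR
WWWWWW
WWYWWW
WWKWWW
After op 5 paint(0,1,Y):
WYWWWW
WWWWRR
WWWWWW
WWYWWW
WWKWWW
After op 6 paint(0,2,Y):
WYYWWW
WWWWRR
WWWWWW
WWYWWW
WWKWWW
After op 7 paint(1,0,B):
WYYWWW
BWWWRR
WWWWWW
WWYWWW
WWKWWW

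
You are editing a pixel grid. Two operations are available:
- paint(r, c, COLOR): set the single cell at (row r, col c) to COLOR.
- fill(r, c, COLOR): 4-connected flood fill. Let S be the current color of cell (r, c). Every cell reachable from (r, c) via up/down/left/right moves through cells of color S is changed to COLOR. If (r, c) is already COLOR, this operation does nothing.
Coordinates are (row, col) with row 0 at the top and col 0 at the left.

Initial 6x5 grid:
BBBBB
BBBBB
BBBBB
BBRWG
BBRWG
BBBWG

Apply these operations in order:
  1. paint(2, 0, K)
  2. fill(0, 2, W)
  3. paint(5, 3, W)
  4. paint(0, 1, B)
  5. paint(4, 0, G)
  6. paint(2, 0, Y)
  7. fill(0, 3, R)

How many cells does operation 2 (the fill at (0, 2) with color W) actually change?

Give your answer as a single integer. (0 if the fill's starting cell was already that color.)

Answer: 21

Derivation:
After op 1 paint(2,0,K):
BBBBB
BBBBB
KBBBB
BBRWG
BBRWG
BBBWG
After op 2 fill(0,2,W) [21 cells changed]:
WWWWW
WWWWW
KWWWW
WWRWG
WWRWG
WWWWG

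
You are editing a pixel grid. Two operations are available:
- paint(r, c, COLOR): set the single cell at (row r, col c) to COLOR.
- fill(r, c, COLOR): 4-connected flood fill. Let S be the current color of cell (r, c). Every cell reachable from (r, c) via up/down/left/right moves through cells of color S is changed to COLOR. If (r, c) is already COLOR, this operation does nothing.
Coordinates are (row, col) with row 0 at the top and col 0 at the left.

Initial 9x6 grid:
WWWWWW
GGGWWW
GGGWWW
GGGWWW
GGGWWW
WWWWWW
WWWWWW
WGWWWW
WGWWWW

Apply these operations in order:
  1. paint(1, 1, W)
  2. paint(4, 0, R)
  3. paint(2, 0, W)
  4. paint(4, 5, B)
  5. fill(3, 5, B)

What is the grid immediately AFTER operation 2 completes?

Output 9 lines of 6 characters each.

After op 1 paint(1,1,W):
WWWWWW
GWGWWW
GGGWWW
GGGWWW
GGGWWW
WWWWWW
WWWWWW
WGWWWW
WGWWWW
After op 2 paint(4,0,R):
WWWWWW
GWGWWW
GGGWWW
GGGWWW
RGGWWW
WWWWWW
WWWWWW
WGWWWW
WGWWWW

Answer: WWWWWW
GWGWWW
GGGWWW
GGGWWW
RGGWWW
WWWWWW
WWWWWW
WGWWWW
WGWWWW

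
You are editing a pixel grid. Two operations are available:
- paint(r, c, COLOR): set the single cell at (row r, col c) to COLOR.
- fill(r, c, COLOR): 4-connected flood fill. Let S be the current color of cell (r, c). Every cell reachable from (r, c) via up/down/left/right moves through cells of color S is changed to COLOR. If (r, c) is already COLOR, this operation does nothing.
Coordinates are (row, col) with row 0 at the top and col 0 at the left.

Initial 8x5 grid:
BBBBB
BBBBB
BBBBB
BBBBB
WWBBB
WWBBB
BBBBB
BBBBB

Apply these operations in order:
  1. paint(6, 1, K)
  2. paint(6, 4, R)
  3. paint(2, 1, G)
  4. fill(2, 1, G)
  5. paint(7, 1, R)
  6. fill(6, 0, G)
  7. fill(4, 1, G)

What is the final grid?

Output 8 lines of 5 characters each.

Answer: BBBBB
BBBBB
BGBBB
BBBBB
GGBBB
GGBBB
GKBBR
GRBBB

Derivation:
After op 1 paint(6,1,K):
BBBBB
BBBBB
BBBBB
BBBBB
WWBBB
WWBBB
BKBBB
BBBBB
After op 2 paint(6,4,R):
BBBBB
BBBBB
BBBBB
BBBBB
WWBBB
WWBBB
BKBBR
BBBBB
After op 3 paint(2,1,G):
BBBBB
BBBBB
BGBBB
BBBBB
WWBBB
WWBBB
BKBBR
BBBBB
After op 4 fill(2,1,G) [0 cells changed]:
BBBBB
BBBBB
BGBBB
BBBBB
WWBBB
WWBBB
BKBBR
BBBBB
After op 5 paint(7,1,R):
BBBBB
BBBBB
BGBBB
BBBBB
WWBBB
WWBBB
BKBBR
BRBBB
After op 6 fill(6,0,G) [2 cells changed]:
BBBBB
BBBBB
BGBBB
BBBBB
WWBBB
WWBBB
GKBBR
GRBBB
After op 7 fill(4,1,G) [4 cells changed]:
BBBBB
BBBBB
BGBBB
BBBBB
GGBBB
GGBBB
GKBBR
GRBBB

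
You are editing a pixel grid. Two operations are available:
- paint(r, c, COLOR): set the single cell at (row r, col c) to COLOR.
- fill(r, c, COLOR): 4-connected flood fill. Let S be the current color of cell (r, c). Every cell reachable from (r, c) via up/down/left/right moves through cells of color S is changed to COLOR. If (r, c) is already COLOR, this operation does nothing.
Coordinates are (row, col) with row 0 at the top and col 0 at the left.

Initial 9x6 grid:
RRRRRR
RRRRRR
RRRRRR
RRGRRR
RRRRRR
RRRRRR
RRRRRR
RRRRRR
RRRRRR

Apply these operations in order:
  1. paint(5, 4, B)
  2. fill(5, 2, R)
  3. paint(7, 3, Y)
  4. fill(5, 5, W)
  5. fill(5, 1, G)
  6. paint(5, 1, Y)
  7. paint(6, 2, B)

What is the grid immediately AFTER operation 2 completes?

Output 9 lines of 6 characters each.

After op 1 paint(5,4,B):
RRRRRR
RRRRRR
RRRRRR
RRGRRR
RRRRRR
RRRRBR
RRRRRR
RRRRRR
RRRRRR
After op 2 fill(5,2,R) [0 cells changed]:
RRRRRR
RRRRRR
RRRRRR
RRGRRR
RRRRRR
RRRRBR
RRRRRR
RRRRRR
RRRRRR

Answer: RRRRRR
RRRRRR
RRRRRR
RRGRRR
RRRRRR
RRRRBR
RRRRRR
RRRRRR
RRRRRR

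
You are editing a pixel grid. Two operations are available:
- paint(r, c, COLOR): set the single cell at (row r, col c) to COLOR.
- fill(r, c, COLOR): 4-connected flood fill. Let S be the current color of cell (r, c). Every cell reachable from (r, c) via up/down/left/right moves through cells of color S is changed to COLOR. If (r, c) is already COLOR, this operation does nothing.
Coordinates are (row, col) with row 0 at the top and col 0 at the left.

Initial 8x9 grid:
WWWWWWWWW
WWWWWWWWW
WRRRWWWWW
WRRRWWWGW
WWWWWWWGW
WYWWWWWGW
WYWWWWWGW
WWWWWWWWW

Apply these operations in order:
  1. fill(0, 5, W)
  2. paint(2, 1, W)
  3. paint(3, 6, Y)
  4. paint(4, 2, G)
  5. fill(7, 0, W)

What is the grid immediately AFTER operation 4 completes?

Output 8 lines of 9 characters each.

Answer: WWWWWWWWW
WWWWWWWWW
WWRRWWWWW
WRRRWWYGW
WWGWWWWGW
WYWWWWWGW
WYWWWWWGW
WWWWWWWWW

Derivation:
After op 1 fill(0,5,W) [0 cells changed]:
WWWWWWWWW
WWWWWWWWW
WRRRWWWWW
WRRRWWWGW
WWWWWWWGW
WYWWWWWGW
WYWWWWWGW
WWWWWWWWW
After op 2 paint(2,1,W):
WWWWWWWWW
WWWWWWWWW
WWRRWWWWW
WRRRWWWGW
WWWWWWWGW
WYWWWWWGW
WYWWWWWGW
WWWWWWWWW
After op 3 paint(3,6,Y):
WWWWWWWWW
WWWWWWWWW
WWRRWWWWW
WRRRWWYGW
WWWWWWWGW
WYWWWWWGW
WYWWWWWGW
WWWWWWWWW
After op 4 paint(4,2,G):
WWWWWWWWW
WWWWWWWWW
WWRRWWWWW
WRRRWWYGW
WWGWWWWGW
WYWWWWWGW
WYWWWWWGW
WWWWWWWWW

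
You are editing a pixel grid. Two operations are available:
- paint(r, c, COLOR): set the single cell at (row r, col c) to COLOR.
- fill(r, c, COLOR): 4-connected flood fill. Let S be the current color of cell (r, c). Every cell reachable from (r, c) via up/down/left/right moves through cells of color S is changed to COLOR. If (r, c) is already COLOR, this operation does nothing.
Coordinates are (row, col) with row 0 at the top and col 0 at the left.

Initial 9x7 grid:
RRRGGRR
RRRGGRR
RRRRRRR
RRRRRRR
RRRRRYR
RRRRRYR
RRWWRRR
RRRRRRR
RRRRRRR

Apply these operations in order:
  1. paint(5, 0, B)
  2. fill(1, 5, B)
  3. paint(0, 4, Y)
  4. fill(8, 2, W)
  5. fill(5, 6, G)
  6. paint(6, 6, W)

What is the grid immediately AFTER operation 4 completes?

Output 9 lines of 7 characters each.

Answer: WWWGYWW
WWWGGWW
WWWWWWW
WWWWWWW
WWWWWYW
WWWWWYW
WWWWWWW
WWWWWWW
WWWWWWW

Derivation:
After op 1 paint(5,0,B):
RRRGGRR
RRRGGRR
RRRRRRR
RRRRRRR
RRRRRYR
BRRRRYR
RRWWRRR
RRRRRRR
RRRRRRR
After op 2 fill(1,5,B) [54 cells changed]:
BBBGGBB
BBBGGBB
BBBBBBB
BBBBBBB
BBBBBYB
BBBBBYB
BBWWBBB
BBBBBBB
BBBBBBB
After op 3 paint(0,4,Y):
BBBGYBB
BBBGGBB
BBBBBBB
BBBBBBB
BBBBBYB
BBBBBYB
BBWWBBB
BBBBBBB
BBBBBBB
After op 4 fill(8,2,W) [55 cells changed]:
WWWGYWW
WWWGGWW
WWWWWWW
WWWWWWW
WWWWWYW
WWWWWYW
WWWWWWW
WWWWWWW
WWWWWWW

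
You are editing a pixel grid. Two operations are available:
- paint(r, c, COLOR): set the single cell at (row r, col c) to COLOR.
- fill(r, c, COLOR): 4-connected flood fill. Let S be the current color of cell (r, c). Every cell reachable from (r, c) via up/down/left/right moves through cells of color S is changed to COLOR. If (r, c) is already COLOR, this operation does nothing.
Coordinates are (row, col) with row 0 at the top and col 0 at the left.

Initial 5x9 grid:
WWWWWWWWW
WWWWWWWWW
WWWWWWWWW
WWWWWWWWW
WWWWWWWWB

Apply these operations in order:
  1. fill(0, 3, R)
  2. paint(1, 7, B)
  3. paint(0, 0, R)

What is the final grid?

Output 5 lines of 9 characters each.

Answer: RRRRRRRRR
RRRRRRRBR
RRRRRRRRR
RRRRRRRRR
RRRRRRRRB

Derivation:
After op 1 fill(0,3,R) [44 cells changed]:
RRRRRRRRR
RRRRRRRRR
RRRRRRRRR
RRRRRRRRR
RRRRRRRRB
After op 2 paint(1,7,B):
RRRRRRRRR
RRRRRRRBR
RRRRRRRRR
RRRRRRRRR
RRRRRRRRB
After op 3 paint(0,0,R):
RRRRRRRRR
RRRRRRRBR
RRRRRRRRR
RRRRRRRRR
RRRRRRRRB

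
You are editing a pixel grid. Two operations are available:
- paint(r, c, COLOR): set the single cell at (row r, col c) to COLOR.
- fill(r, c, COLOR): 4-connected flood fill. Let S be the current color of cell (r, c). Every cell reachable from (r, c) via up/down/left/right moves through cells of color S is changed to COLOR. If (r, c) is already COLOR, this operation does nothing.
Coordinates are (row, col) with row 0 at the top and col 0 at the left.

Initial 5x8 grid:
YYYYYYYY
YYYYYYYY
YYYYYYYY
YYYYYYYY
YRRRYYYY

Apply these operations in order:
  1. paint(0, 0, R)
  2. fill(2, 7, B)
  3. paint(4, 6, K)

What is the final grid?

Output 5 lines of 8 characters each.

Answer: RBBBBBBB
BBBBBBBB
BBBBBBBB
BBBBBBBB
BRRRBBKB

Derivation:
After op 1 paint(0,0,R):
RYYYYYYY
YYYYYYYY
YYYYYYYY
YYYYYYYY
YRRRYYYY
After op 2 fill(2,7,B) [36 cells changed]:
RBBBBBBB
BBBBBBBB
BBBBBBBB
BBBBBBBB
BRRRBBBB
After op 3 paint(4,6,K):
RBBBBBBB
BBBBBBBB
BBBBBBBB
BBBBBBBB
BRRRBBKB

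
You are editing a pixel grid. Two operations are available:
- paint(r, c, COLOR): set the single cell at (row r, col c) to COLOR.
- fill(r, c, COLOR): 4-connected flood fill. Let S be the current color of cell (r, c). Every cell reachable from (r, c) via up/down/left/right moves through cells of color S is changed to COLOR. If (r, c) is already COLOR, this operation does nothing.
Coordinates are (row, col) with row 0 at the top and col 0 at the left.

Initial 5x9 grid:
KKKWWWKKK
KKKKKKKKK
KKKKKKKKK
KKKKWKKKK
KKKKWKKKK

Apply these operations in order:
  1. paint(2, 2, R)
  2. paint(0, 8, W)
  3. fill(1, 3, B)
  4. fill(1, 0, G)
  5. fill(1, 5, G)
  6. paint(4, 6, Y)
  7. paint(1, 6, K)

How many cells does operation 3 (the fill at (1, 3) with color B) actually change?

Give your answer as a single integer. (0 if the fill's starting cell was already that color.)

Answer: 38

Derivation:
After op 1 paint(2,2,R):
KKKWWWKKK
KKKKKKKKK
KKRKKKKKK
KKKKWKKKK
KKKKWKKKK
After op 2 paint(0,8,W):
KKKWWWKKW
KKKKKKKKK
KKRKKKKKK
KKKKWKKKK
KKKKWKKKK
After op 3 fill(1,3,B) [38 cells changed]:
BBBWWWBBW
BBBBBBBBB
BBRBBBBBB
BBBBWBBBB
BBBBWBBBB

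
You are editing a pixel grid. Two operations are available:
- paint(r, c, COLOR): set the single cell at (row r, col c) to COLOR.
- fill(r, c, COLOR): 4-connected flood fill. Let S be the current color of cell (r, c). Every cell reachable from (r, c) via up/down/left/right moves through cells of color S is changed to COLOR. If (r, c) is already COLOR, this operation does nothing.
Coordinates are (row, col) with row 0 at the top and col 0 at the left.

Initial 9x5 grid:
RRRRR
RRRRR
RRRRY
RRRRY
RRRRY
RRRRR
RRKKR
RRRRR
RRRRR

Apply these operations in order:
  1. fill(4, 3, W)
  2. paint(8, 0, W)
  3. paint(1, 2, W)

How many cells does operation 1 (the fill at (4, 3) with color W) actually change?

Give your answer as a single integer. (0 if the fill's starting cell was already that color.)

Answer: 40

Derivation:
After op 1 fill(4,3,W) [40 cells changed]:
WWWWW
WWWWW
WWWWY
WWWWY
WWWWY
WWWWW
WWKKW
WWWWW
WWWWW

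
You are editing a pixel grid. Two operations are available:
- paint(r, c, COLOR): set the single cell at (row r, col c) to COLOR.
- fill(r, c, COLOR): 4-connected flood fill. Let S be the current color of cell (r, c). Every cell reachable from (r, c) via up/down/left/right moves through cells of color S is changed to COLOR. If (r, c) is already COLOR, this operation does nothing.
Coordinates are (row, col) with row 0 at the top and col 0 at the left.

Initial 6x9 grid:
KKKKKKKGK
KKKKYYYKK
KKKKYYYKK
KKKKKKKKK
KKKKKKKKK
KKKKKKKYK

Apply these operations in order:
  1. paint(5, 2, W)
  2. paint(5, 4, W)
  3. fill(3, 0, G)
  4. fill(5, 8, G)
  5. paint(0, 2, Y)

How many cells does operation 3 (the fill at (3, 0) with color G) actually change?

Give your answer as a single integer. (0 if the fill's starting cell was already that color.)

Answer: 44

Derivation:
After op 1 paint(5,2,W):
KKKKKKKGK
KKKKYYYKK
KKKKYYYKK
KKKKKKKKK
KKKKKKKKK
KKWKKKKYK
After op 2 paint(5,4,W):
KKKKKKKGK
KKKKYYYKK
KKKKYYYKK
KKKKKKKKK
KKKKKKKKK
KKWKWKKYK
After op 3 fill(3,0,G) [44 cells changed]:
GGGGGGGGG
GGGGYYYGG
GGGGYYYGG
GGGGGGGGG
GGGGGGGGG
GGWGWGGYG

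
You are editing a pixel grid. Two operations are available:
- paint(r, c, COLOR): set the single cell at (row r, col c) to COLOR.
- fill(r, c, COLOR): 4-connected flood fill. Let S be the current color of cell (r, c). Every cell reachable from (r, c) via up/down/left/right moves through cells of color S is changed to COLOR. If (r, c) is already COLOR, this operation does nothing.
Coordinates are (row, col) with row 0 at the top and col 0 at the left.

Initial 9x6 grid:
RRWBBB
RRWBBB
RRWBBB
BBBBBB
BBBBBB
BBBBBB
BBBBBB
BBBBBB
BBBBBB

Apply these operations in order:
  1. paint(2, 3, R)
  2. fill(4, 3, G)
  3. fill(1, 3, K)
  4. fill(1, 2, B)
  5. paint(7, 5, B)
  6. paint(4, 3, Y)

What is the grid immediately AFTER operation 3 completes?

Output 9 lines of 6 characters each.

Answer: RRWKKK
RRWKKK
RRWRKK
KKKKKK
KKKKKK
KKKKKK
KKKKKK
KKKKKK
KKKKKK

Derivation:
After op 1 paint(2,3,R):
RRWBBB
RRWBBB
RRWRBB
BBBBBB
BBBBBB
BBBBBB
BBBBBB
BBBBBB
BBBBBB
After op 2 fill(4,3,G) [44 cells changed]:
RRWGGG
RRWGGG
RRWRGG
GGGGGG
GGGGGG
GGGGGG
GGGGGG
GGGGGG
GGGGGG
After op 3 fill(1,3,K) [44 cells changed]:
RRWKKK
RRWKKK
RRWRKK
KKKKKK
KKKKKK
KKKKKK
KKKKKK
KKKKKK
KKKKKK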